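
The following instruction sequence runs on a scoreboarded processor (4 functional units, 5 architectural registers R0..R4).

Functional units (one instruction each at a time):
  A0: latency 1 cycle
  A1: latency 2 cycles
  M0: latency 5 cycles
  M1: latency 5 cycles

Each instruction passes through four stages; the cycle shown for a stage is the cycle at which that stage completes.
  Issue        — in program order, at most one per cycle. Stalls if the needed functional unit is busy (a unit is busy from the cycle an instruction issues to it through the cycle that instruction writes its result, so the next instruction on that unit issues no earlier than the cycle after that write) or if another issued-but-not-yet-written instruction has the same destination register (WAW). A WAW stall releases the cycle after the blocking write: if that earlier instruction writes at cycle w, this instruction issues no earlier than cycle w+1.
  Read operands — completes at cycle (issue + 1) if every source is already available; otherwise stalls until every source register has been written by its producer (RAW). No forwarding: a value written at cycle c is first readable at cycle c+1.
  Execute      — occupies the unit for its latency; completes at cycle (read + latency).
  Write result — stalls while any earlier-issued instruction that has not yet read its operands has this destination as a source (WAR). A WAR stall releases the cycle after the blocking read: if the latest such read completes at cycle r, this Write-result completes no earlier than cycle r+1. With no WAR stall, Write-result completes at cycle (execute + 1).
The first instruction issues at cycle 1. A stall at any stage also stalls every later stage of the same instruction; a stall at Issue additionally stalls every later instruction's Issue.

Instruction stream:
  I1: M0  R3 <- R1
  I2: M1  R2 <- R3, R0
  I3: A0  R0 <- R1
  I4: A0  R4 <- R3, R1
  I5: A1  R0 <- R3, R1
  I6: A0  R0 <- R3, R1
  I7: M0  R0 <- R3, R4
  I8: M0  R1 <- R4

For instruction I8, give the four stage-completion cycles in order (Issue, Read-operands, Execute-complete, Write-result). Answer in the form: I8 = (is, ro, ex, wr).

[1] I1 dispatched to M0
[2] I1 operands ready | I2 dispatched to M1
[3] I3 dispatched to A0
[4] I3 operands ready
[5] I3 complete
[7] I1 complete
[8] R3←I1
[9] I2 operands ready
[10] R0←I3
[11] I4 dispatched to A0
[12] I4 operands ready | I5 dispatched to A1
[13] I4 complete | I5 operands ready
[14] I2 complete | R4←I4
[15] R2←I2 | I5 complete
[16] R0←I5
[17] I6 dispatched to A0
[18] I6 operands ready
[19] I6 complete
[20] R0←I6
[21] I7 dispatched to M0
[22] I7 operands ready
[27] I7 complete
[28] R0←I7
[29] I8 dispatched to M0
[30] I8 operands ready
[35] I8 complete
[36] R1←I8

I8 = (29, 30, 35, 36)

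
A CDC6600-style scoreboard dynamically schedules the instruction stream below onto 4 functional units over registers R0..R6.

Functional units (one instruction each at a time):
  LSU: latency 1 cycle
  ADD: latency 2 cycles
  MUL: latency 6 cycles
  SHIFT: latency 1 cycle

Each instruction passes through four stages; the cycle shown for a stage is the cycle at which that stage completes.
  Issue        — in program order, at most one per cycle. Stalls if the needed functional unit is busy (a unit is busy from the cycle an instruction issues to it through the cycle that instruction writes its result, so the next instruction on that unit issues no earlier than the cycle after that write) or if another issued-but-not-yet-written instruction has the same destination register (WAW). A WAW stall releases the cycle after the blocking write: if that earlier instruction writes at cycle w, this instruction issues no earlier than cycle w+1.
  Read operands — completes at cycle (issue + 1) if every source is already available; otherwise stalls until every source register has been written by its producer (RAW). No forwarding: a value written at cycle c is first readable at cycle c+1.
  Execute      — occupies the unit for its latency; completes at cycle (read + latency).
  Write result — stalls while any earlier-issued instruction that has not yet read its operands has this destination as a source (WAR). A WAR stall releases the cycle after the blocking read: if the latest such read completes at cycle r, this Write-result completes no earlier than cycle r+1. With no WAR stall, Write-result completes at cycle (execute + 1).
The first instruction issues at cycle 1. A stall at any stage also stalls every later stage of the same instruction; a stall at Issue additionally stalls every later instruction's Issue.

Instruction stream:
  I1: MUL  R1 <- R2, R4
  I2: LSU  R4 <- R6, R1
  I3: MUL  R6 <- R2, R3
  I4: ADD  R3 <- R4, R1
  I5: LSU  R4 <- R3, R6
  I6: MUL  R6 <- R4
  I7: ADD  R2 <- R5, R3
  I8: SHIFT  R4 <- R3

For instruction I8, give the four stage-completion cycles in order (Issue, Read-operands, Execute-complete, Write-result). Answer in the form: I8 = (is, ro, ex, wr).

cycle 1: I1 dispatched to MUL
cycle 2: I1 operands ready | I2 dispatched to LSU
cycle 8: I1 complete
cycle 9: R1←I1
cycle 10: I2 operands ready | I3 dispatched to MUL
cycle 11: I2 complete | I3 operands ready | I4 dispatched to ADD
cycle 12: R4←I2
cycle 13: I4 operands ready | I5 dispatched to LSU
cycle 15: I4 complete
cycle 16: R3←I4
cycle 17: I3 complete
cycle 18: R6←I3
cycle 19: I5 operands ready | I6 dispatched to MUL
cycle 20: I5 complete | I7 dispatched to ADD
cycle 21: R4←I5 | I7 operands ready
cycle 22: I6 operands ready | I8 dispatched to SHIFT
cycle 23: I7 complete | I8 operands ready
cycle 24: R2←I7 | I8 complete
cycle 25: R4←I8
cycle 28: I6 complete
cycle 29: R6←I6

I8 = (22, 23, 24, 25)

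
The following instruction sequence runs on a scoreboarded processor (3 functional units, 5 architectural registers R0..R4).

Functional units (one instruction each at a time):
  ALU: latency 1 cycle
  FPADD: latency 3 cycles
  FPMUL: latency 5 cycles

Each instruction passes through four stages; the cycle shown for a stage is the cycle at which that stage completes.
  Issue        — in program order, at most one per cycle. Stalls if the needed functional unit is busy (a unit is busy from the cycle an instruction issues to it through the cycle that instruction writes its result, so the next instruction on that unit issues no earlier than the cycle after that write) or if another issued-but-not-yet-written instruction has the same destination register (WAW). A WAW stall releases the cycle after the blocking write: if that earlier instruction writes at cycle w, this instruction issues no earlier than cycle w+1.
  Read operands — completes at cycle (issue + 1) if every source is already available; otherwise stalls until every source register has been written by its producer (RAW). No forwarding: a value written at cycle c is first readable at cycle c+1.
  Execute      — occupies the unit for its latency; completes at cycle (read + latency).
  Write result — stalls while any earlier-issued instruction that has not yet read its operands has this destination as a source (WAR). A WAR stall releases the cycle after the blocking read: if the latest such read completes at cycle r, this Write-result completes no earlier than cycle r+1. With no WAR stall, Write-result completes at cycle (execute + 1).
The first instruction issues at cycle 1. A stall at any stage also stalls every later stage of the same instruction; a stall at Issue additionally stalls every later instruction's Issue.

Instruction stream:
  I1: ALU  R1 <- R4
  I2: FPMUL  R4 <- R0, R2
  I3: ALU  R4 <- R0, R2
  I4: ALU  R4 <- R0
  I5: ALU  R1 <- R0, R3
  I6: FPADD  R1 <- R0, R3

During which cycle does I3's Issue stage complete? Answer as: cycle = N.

cycle 1: I1→ALU
cycle 2: I1 RO; I2→FPMUL
cycle 3: I1 EX; I2 RO
cycle 4: I1 WR R1
cycle 8: I2 EX
cycle 9: I2 WR R4
cycle 10: I3→ALU
cycle 11: I3 RO
cycle 12: I3 EX
cycle 13: I3 WR R4
cycle 14: I4→ALU
cycle 15: I4 RO
cycle 16: I4 EX
cycle 17: I4 WR R4
cycle 18: I5→ALU
cycle 19: I5 RO
cycle 20: I5 EX
cycle 21: I5 WR R1
cycle 22: I6→FPADD
cycle 23: I6 RO
cycle 26: I6 EX
cycle 27: I6 WR R1

cycle = 10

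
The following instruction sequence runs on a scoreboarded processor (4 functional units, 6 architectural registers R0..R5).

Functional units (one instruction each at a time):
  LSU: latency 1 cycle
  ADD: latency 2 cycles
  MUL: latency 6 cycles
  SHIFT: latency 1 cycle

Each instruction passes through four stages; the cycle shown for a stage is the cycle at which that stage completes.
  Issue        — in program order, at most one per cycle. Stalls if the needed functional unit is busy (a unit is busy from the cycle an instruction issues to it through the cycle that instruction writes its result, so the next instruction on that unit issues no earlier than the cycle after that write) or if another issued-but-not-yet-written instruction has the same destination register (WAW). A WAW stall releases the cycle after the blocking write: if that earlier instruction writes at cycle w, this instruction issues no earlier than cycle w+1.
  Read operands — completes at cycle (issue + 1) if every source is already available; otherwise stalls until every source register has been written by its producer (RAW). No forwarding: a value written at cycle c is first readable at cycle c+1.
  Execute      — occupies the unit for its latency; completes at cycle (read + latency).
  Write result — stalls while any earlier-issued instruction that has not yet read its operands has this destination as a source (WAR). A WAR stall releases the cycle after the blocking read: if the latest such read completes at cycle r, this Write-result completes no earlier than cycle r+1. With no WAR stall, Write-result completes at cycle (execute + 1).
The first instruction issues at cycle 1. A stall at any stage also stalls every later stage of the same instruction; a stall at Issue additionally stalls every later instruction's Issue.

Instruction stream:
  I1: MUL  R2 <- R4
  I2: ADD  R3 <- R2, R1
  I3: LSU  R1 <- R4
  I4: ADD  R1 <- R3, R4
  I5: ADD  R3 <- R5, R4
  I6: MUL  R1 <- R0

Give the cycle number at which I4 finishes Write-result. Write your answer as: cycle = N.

  I1 | 1 | 2 | 8 | 9
  I2 | 2 | 10 | 12 | 13   RAW R2: wait I1 write@9
  I3 | 3 | 4 | 5 | 11   WAR R1: wait I2 read@10
  I4 | 14 | 15 | 17 | 18   struct: ADD busy until I2 writes@13
  I5 | 19 | 20 | 22 | 23   struct: ADD busy until I4 writes@18
  I6 | 20 | 21 | 27 | 28

cycle = 18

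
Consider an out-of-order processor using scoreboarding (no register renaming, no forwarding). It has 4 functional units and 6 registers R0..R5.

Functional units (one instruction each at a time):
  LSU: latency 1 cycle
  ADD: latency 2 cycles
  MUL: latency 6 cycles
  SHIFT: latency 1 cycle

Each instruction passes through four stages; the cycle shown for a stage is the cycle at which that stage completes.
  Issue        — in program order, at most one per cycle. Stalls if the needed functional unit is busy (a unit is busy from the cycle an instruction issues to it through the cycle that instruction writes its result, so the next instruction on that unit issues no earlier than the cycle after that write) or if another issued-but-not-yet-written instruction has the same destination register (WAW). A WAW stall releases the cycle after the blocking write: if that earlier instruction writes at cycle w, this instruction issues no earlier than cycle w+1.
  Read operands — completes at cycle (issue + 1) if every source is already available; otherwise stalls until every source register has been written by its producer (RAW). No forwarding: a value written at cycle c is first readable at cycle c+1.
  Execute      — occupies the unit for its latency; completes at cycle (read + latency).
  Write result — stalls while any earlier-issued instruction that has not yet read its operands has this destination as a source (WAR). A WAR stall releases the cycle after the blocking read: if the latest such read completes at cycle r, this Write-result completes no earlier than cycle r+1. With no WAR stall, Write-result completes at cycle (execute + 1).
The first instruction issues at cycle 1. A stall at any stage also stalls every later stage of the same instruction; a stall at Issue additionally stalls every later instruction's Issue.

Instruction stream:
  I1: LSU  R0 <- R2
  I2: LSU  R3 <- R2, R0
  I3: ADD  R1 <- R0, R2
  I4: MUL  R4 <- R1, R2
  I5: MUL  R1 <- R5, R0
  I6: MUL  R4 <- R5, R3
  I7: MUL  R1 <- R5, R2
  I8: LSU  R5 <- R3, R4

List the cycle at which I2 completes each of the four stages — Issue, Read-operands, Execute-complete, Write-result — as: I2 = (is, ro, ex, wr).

I1  is:1  ro:2  ex:3  wr:4
I2  is:5  ro:6  ex:7  wr:8  — struct: LSU busy until I1 writes@4
I3  is:6  ro:7  ex:9  wr:10
I4  is:7  ro:11  ex:17  wr:18  — RAW R1: wait I3 write@10
I5  is:19  ro:20  ex:26  wr:27  — struct: MUL busy until I4 writes@18
I6  is:28  ro:29  ex:35  wr:36  — struct: MUL busy until I5 writes@27
I7  is:37  ro:38  ex:44  wr:45  — struct: MUL busy until I6 writes@36
I8  is:38  ro:39  ex:40  wr:41

I2 = (5, 6, 7, 8)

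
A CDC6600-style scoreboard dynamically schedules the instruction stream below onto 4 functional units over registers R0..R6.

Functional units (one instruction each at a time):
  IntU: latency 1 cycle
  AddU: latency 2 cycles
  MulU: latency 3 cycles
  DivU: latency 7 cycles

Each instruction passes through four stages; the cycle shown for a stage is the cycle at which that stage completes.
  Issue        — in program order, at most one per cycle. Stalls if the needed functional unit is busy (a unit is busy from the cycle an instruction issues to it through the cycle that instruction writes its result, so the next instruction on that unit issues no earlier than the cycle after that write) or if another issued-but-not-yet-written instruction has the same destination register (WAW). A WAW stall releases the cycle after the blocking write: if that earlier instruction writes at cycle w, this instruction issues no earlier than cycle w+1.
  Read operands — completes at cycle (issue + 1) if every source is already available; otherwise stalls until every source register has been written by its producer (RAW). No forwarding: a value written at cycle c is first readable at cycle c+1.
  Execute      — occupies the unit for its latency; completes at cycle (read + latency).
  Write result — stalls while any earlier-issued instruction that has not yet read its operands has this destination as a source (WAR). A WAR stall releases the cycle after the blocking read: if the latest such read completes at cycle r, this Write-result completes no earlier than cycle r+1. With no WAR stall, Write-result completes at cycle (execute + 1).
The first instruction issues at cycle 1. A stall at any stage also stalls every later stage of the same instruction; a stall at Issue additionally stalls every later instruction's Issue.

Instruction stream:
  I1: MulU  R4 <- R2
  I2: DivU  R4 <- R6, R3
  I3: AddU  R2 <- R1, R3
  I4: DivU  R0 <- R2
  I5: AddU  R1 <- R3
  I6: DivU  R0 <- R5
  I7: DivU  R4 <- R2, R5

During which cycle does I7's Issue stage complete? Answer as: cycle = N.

cycle = 37

[I1] 1/2/5/6
[I2] 7/8/15/16  (WAW R4: wait I1 write@6)
[I3] 8/9/11/12
[I4] 17/18/25/26  (struct: DivU busy until I2 writes@16)
[I5] 18/19/21/22
[I6] 27/28/35/36  (struct: DivU busy until I4 writes@26)
[I7] 37/38/45/46  (struct: DivU busy until I6 writes@36)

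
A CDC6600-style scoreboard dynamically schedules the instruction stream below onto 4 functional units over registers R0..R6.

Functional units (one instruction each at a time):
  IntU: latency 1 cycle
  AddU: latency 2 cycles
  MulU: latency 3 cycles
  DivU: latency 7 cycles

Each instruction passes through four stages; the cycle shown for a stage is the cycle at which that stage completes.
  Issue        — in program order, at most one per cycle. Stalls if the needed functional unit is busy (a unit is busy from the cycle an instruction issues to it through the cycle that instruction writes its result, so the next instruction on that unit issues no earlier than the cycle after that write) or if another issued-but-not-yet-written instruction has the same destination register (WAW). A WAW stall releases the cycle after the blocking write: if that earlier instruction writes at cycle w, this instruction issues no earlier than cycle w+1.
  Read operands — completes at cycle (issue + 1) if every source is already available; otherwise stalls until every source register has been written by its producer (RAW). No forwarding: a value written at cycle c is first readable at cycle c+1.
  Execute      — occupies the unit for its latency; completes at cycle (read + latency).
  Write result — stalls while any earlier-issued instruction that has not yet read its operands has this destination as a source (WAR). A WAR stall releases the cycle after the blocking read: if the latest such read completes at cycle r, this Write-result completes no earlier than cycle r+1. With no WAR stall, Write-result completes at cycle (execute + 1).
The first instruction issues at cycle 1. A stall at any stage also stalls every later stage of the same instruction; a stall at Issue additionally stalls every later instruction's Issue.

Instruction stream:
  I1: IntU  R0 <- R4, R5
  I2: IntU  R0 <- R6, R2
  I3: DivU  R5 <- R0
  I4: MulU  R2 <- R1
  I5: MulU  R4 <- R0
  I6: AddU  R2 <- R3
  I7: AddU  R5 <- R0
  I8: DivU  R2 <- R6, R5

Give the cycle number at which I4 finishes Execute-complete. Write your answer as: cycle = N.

cycle = 11

[1] I1→IntU
[2] I1 RO
[3] I1 EX
[4] I1 WR R0
[5] I2→IntU
[6] I2 RO, I3→DivU
[7] I2 EX, I4→MulU
[8] I2 WR R0, I4 RO
[9] I3 RO
[11] I4 EX
[12] I4 WR R2
[13] I5→MulU
[14] I5 RO, I6→AddU
[15] I6 RO
[16] I3 EX
[17] I3 WR R5, I5 EX, I6 EX
[18] I5 WR R4, I6 WR R2
[19] I7→AddU
[20] I7 RO, I8→DivU
[22] I7 EX
[23] I7 WR R5
[24] I8 RO
[31] I8 EX
[32] I8 WR R2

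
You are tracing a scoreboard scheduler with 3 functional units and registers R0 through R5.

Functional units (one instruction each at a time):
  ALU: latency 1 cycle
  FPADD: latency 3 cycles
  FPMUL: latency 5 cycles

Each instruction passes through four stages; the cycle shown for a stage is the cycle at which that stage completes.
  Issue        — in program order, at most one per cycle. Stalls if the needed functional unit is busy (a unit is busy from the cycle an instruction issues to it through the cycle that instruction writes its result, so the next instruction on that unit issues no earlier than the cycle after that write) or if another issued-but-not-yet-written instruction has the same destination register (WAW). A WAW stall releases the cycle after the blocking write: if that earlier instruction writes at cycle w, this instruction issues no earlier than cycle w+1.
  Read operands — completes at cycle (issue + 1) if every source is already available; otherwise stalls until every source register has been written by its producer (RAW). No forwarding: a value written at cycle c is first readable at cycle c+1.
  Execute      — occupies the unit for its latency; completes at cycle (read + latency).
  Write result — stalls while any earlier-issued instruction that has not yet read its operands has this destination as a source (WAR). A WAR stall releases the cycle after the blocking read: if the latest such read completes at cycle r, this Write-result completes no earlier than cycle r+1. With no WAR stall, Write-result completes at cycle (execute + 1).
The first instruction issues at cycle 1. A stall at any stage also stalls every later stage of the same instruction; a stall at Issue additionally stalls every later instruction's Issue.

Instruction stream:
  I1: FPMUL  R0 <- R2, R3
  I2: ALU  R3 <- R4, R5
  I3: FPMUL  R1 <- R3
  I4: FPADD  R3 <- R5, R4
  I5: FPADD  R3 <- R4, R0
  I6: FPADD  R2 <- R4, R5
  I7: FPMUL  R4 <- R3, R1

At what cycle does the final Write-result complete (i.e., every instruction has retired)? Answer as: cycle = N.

cycle = 30

cycle 1: I1 issues→FPMUL
cycle 2: I1 reads | I2 issues→ALU
cycle 3: I2 reads
cycle 4: I2 exec-done
cycle 5: I2 writes R3
cycle 7: I1 exec-done
cycle 8: I1 writes R0
cycle 9: I3 issues→FPMUL
cycle 10: I3 reads | I4 issues→FPADD
cycle 11: I4 reads
cycle 14: I4 exec-done
cycle 15: I3 exec-done | I4 writes R3
cycle 16: I3 writes R1 | I5 issues→FPADD
cycle 17: I5 reads
cycle 20: I5 exec-done
cycle 21: I5 writes R3
cycle 22: I6 issues→FPADD
cycle 23: I6 reads | I7 issues→FPMUL
cycle 24: I7 reads
cycle 26: I6 exec-done
cycle 27: I6 writes R2
cycle 29: I7 exec-done
cycle 30: I7 writes R4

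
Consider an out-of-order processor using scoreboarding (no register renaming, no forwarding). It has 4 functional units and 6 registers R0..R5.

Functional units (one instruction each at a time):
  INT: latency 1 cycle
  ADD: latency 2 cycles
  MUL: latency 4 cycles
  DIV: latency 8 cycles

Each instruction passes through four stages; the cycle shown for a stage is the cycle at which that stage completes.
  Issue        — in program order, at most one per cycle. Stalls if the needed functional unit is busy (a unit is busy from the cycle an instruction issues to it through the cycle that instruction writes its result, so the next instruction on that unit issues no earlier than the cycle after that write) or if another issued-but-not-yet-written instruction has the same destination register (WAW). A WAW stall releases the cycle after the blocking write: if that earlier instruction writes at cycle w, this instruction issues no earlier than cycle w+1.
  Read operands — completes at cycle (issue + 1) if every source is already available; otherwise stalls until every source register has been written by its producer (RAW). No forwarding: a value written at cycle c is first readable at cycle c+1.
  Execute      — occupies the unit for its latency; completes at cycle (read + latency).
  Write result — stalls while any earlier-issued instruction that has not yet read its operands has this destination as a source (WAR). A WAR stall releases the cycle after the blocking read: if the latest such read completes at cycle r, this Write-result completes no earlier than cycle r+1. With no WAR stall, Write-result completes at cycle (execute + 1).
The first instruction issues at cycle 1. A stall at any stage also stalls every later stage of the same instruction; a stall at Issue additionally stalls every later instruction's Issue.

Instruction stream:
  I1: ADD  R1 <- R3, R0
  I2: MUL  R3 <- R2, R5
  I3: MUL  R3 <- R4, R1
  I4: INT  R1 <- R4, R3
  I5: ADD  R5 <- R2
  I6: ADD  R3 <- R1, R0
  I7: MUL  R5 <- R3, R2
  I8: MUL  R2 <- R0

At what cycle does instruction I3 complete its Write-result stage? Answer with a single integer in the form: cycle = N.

[I1] 1/2/4/5
[I2] 2/3/7/8
[I3] 9/10/14/15  (struct: MUL busy until I2 writes@8)
[I4] 10/16/17/18  (RAW R3: wait I3 write@15)
[I5] 11/12/14/15
[I6] 16/19/21/22  (struct: ADD busy until I5 writes@15; RAW R1: wait I4 write@18)
[I7] 17/23/27/28  (RAW R3: wait I6 write@22)
[I8] 29/30/34/35  (struct: MUL busy until I7 writes@28)

cycle = 15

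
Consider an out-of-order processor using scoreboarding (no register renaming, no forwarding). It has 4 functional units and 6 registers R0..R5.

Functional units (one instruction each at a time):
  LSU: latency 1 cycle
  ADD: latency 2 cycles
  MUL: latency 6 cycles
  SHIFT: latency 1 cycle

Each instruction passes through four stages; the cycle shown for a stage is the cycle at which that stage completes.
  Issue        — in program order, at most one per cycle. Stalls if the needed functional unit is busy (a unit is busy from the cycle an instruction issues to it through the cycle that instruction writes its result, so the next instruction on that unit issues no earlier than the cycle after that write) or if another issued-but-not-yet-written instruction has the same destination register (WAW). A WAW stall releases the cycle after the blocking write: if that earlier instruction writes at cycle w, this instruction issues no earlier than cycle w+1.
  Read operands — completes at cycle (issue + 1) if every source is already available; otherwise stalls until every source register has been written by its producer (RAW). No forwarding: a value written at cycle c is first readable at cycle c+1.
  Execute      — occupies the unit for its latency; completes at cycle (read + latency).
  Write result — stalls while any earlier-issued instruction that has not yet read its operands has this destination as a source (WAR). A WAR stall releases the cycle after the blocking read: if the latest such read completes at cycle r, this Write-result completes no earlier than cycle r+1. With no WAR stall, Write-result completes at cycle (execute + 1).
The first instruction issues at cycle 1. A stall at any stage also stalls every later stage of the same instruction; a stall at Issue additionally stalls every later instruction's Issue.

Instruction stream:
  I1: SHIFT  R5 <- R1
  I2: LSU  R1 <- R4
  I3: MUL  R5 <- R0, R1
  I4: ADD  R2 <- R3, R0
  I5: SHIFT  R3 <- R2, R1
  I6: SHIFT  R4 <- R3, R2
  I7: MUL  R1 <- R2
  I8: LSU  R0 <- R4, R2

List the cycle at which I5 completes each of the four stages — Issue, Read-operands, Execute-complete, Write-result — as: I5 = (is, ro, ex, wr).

I5 = (7, 11, 12, 13)

I1: IS=1 RO=2 EX=3 WR=4
I2: IS=2 RO=3 EX=4 WR=5
I3: IS=5 RO=6 EX=12 WR=13  [WAW R5: wait I1 write@4]
I4: IS=6 RO=7 EX=9 WR=10
I5: IS=7 RO=11 EX=12 WR=13  [RAW R2: wait I4 write@10]
I6: IS=14 RO=15 EX=16 WR=17  [struct: SHIFT busy until I5 writes@13]
I7: IS=15 RO=16 EX=22 WR=23
I8: IS=16 RO=18 EX=19 WR=20  [RAW R4: wait I6 write@17]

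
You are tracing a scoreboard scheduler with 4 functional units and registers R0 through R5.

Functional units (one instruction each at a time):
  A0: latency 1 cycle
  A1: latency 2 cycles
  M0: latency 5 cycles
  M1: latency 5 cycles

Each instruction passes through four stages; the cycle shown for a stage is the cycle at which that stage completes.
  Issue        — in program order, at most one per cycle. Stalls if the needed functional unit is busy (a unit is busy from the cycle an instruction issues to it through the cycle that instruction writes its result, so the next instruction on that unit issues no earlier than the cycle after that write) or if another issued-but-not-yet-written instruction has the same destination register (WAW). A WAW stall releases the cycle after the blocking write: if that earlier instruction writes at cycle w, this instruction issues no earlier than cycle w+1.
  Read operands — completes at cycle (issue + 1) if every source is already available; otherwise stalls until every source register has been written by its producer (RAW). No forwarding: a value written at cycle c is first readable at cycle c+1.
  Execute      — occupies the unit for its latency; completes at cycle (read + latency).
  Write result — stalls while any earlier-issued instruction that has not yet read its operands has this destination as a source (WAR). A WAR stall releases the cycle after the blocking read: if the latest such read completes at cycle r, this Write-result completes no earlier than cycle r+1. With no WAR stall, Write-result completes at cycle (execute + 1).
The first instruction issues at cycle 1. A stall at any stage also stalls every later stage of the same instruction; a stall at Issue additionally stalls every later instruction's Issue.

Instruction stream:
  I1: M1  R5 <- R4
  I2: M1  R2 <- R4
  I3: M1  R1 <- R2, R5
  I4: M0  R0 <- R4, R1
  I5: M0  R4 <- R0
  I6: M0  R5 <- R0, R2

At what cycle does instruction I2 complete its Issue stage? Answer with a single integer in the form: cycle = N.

cycle = 9

  I1 | 1 | 2 | 7 | 8
  I2 | 9 | 10 | 15 | 16   struct: M1 busy until I1 writes@8
  I3 | 17 | 18 | 23 | 24   struct: M1 busy until I2 writes@16
  I4 | 18 | 25 | 30 | 31   RAW R1: wait I3 write@24
  I5 | 32 | 33 | 38 | 39   struct: M0 busy until I4 writes@31
  I6 | 40 | 41 | 46 | 47   struct: M0 busy until I5 writes@39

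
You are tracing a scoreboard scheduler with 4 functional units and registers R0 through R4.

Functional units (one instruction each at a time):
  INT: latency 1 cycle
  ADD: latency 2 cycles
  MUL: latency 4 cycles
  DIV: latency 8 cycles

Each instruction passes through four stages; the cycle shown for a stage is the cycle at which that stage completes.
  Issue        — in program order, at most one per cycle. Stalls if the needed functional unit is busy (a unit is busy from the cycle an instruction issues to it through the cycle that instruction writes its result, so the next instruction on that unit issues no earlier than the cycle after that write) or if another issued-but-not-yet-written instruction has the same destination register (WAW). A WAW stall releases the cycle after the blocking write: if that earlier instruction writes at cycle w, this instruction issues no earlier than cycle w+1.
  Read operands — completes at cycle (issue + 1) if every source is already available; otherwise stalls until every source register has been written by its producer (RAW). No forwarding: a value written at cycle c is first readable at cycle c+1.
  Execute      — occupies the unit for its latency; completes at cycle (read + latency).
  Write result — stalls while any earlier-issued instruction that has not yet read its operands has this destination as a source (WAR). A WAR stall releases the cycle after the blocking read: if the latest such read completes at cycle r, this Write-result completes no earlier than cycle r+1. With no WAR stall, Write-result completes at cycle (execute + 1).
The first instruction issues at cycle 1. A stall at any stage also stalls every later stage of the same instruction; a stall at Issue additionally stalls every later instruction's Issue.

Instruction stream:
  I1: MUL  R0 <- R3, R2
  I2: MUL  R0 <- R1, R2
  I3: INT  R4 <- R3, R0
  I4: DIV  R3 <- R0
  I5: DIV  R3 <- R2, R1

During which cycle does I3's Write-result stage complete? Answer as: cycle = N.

[1] I1 dispatched to MUL
[2] I1 operands ready
[6] I1 complete
[7] R0←I1
[8] I2 dispatched to MUL
[9] I2 operands ready, I3 dispatched to INT
[10] I4 dispatched to DIV
[13] I2 complete
[14] R0←I2
[15] I3 operands ready, I4 operands ready
[16] I3 complete
[17] R4←I3
[23] I4 complete
[24] R3←I4
[25] I5 dispatched to DIV
[26] I5 operands ready
[34] I5 complete
[35] R3←I5

cycle = 17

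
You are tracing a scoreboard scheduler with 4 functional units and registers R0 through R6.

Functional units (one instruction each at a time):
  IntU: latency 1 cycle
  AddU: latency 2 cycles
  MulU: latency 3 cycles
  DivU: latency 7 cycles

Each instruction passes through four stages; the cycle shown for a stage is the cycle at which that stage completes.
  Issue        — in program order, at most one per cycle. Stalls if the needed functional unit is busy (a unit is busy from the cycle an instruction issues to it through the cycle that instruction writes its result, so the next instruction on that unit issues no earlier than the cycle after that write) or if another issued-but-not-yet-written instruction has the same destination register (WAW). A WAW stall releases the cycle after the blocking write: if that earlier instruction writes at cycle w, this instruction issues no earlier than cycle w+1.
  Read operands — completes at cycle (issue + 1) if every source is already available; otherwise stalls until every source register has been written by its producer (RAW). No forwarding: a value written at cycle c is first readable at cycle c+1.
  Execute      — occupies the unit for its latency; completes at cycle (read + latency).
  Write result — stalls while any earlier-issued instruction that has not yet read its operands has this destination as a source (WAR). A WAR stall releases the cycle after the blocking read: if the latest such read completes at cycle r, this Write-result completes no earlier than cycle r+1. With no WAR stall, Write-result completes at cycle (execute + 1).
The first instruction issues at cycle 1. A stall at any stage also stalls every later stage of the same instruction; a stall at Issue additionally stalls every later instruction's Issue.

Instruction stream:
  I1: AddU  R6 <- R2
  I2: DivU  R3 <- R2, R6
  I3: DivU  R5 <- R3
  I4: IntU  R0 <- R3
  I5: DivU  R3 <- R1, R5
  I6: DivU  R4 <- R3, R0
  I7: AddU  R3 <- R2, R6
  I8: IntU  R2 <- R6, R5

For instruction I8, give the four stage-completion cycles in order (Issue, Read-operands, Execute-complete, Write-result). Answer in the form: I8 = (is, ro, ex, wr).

I8 = (37, 38, 39, 40)

[I1] 1/2/4/5
[I2] 2/6/13/14  (RAW R6: wait I1 write@5)
[I3] 15/16/23/24  (struct: DivU busy until I2 writes@14)
[I4] 16/17/18/19
[I5] 25/26/33/34  (struct: DivU busy until I3 writes@24)
[I6] 35/36/43/44  (struct: DivU busy until I5 writes@34)
[I7] 36/37/39/40
[I8] 37/38/39/40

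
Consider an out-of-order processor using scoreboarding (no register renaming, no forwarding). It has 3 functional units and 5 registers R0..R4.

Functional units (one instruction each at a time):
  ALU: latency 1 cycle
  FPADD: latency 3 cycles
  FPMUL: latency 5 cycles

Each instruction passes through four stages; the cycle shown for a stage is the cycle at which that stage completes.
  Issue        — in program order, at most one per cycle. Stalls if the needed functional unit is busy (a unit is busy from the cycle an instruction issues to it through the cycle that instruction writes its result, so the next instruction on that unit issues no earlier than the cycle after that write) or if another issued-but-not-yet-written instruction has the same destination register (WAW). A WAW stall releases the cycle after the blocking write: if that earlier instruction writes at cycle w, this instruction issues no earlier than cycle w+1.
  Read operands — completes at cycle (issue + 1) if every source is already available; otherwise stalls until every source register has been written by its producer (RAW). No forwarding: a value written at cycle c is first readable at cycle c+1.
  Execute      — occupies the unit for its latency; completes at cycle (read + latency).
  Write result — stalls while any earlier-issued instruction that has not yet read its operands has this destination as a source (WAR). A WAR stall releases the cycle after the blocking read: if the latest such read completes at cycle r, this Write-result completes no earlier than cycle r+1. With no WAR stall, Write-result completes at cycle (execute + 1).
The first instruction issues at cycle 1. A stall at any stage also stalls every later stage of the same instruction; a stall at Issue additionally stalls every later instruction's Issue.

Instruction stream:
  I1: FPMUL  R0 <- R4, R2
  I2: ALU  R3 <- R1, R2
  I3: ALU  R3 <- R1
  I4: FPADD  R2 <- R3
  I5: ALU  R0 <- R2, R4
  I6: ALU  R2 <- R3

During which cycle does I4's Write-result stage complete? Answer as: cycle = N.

cycle 1: I1 issues→FPMUL
cycle 2: I1 reads, I2 issues→ALU
cycle 3: I2 reads
cycle 4: I2 exec-done
cycle 5: I2 writes R3
cycle 6: I3 issues→ALU
cycle 7: I1 exec-done, I3 reads, I4 issues→FPADD
cycle 8: I1 writes R0, I3 exec-done
cycle 9: I3 writes R3
cycle 10: I4 reads, I5 issues→ALU
cycle 13: I4 exec-done
cycle 14: I4 writes R2
cycle 15: I5 reads
cycle 16: I5 exec-done
cycle 17: I5 writes R0
cycle 18: I6 issues→ALU
cycle 19: I6 reads
cycle 20: I6 exec-done
cycle 21: I6 writes R2

cycle = 14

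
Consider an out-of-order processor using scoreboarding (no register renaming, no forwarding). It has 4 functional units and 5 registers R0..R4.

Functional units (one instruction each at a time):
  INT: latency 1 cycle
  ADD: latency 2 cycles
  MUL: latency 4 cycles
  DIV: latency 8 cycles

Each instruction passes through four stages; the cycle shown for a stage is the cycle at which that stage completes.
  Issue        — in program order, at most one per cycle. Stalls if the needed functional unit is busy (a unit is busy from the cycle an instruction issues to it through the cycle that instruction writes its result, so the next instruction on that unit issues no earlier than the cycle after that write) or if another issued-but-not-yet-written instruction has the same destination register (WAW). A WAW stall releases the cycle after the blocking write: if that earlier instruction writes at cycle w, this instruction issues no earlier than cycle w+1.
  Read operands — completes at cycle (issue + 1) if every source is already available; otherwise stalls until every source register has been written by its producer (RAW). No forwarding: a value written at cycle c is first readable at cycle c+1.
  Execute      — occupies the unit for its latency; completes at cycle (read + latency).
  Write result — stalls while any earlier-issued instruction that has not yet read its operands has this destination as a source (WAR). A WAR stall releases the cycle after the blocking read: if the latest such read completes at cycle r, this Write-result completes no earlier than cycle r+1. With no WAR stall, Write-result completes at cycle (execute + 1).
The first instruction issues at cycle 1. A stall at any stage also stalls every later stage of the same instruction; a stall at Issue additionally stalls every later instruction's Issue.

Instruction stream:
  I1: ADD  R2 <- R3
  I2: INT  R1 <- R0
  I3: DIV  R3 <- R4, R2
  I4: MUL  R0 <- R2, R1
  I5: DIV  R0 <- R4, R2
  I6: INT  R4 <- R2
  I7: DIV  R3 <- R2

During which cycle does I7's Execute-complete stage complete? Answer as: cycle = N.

cycle = 36

[1] I1 dispatched to ADD
[2] I1 operands ready, I2 dispatched to INT
[3] I2 operands ready, I3 dispatched to DIV
[4] I1 complete, I2 complete, I4 dispatched to MUL
[5] R2←I1, R1←I2
[6] I3 operands ready, I4 operands ready
[10] I4 complete
[11] R0←I4
[14] I3 complete
[15] R3←I3
[16] I5 dispatched to DIV
[17] I5 operands ready, I6 dispatched to INT
[18] I6 operands ready
[19] I6 complete
[20] R4←I6
[25] I5 complete
[26] R0←I5
[27] I7 dispatched to DIV
[28] I7 operands ready
[36] I7 complete
[37] R3←I7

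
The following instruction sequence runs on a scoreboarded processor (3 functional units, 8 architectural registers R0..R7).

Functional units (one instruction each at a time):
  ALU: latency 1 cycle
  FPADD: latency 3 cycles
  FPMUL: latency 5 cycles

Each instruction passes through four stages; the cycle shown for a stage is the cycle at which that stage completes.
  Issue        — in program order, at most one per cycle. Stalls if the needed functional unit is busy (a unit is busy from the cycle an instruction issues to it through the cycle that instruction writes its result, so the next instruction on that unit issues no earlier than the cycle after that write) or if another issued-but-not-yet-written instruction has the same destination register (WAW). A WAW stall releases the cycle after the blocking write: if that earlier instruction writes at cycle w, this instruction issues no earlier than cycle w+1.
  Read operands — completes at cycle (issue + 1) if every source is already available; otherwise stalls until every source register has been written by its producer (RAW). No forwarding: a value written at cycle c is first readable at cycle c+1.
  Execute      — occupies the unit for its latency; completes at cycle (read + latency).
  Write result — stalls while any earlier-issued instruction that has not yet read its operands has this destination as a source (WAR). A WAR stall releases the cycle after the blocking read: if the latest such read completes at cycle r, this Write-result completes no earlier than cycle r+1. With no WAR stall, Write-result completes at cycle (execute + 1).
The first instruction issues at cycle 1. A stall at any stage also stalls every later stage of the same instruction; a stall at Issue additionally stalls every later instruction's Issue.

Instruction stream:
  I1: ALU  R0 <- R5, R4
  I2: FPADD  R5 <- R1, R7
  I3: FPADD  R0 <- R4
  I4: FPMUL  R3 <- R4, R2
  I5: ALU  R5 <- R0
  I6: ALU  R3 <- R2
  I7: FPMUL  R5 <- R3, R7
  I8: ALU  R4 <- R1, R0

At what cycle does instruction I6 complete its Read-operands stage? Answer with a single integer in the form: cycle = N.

t=1  I1 issues→ALU
t=2  I1 reads | I2 issues→FPADD
t=3  I1 exec-done | I2 reads
t=4  I1 writes R0
t=6  I2 exec-done
t=7  I2 writes R5
t=8  I3 issues→FPADD
t=9  I3 reads | I4 issues→FPMUL
t=10  I4 reads | I5 issues→ALU
t=12  I3 exec-done
t=13  I3 writes R0
t=14  I5 reads
t=15  I4 exec-done | I5 exec-done
t=16  I4 writes R3 | I5 writes R5
t=17  I6 issues→ALU
t=18  I6 reads | I7 issues→FPMUL
t=19  I6 exec-done
t=20  I6 writes R3
t=21  I7 reads | I8 issues→ALU
t=22  I8 reads
t=23  I8 exec-done
t=24  I8 writes R4
t=26  I7 exec-done
t=27  I7 writes R5

cycle = 18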